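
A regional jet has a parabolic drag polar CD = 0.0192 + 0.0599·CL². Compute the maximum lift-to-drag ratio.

For CD = CD0 + K·CL², (L/D)max occurs at CL* = √(CD0/K) and equals 1/(2√(K·CD0)).
(L/D)max = 1/(2√(0.0599 × 0.0192)) = 1/(2 × 0.03391) = 14.7

(L/D)max = 14.7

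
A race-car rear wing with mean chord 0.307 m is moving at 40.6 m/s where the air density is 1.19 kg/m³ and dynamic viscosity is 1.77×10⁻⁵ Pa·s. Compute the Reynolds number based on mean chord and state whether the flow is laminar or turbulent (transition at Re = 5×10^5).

Re = ρ·v·c/μ = 1.19 × 40.6 × 0.307 / (1.77×10⁻⁵) = 8.38×10^5
Since 8.38×10^5 > 5×10^5, the flow is turbulent.

Re = 8.38×10^5 (turbulent)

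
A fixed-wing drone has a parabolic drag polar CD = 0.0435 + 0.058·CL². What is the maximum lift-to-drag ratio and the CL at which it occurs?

For CD = CD0 + K·CL², (L/D)max occurs at CL* = √(CD0/K) and equals 1/(2√(K·CD0)).
(L/D)max = 1/(2√(0.058 × 0.0435)) = 1/(2 × 0.05023) = 9.95
CL* = √(0.0435/0.058) = 0.866

(L/D)max = 9.95, at CL = 0.866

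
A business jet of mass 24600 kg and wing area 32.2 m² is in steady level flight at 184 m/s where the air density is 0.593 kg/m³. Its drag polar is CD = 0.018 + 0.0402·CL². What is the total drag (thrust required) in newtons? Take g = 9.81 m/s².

In steady level flight, lift balances weight: W = mg = 24600 × 9.81 = 2.4133×10^5 N.
Dynamic pressure q = 0.5 × 0.593 × 184² = 10040 Pa.
CL = W/(q·S) = 2.4133×10^5 / (10040 × 32.2) = 0.7466.
CD = 0.018 + 0.0402 × 0.7466² = 0.04041.
D = q·S·CD = 10040 × 32.2 × 0.04041 = 13060 N

D = 13100 N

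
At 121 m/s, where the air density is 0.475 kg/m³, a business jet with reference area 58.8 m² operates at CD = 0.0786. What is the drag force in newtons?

D = 16100 N

Dynamic pressure q = ½ρv² = ½ × 0.475 × 121² = 3477 Pa.
D = q·S·CD = 3477 × 58.8 × 0.0786 = 16100 N ≈ 16.1 kN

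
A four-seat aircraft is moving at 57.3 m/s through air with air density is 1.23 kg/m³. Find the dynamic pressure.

q = 2020 Pa

q = ½ρv² = ½ × 1.23 × 57.3² = 2020 Pa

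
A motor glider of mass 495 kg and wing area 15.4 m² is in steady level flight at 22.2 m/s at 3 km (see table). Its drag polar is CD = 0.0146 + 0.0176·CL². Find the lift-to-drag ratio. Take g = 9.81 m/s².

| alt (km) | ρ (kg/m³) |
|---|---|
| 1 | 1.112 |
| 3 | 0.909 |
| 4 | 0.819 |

L/D = 28.5

At 3 km, from the table: ρ = 0.909 kg/m³.
In steady level flight, lift balances weight: W = mg = 495 × 9.81 = 4855.9 N.
q = ½ρv² = ½ × 0.909 × 22.2² = 224 Pa.
Required CL = L/(qS) = 4855.9/(224·15.4) = 1.408.
CD = 0.0146 + 0.0176 × 1.408² = 0.04948.
L/D = CL/CD = 1.408 / 0.04948 = 28.5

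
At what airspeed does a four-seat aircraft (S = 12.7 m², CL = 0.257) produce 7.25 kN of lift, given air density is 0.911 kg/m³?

L = ½ρv²S·CL ⇒ v = √(2L/(ρ·S·CL))
v = √(2 × 7250 / (0.911 × 12.7 × 0.257)) = √4877 = 69.8 m/s

v = 69.8 m/s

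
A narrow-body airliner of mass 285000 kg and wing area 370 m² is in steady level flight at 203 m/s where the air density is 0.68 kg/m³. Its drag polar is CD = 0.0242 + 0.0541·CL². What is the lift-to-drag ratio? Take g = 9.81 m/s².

In steady level flight, lift balances weight: W = mg = 285000 × 9.81 = 2.7958×10^6 N.
Dynamic pressure q = 0.5 × 0.68 × 203² = 14010 Pa.
CL = W/(q·S) = 2.7958×10^6 / (14010 × 370) = 0.5393.
CD = 0.0242 + 0.0541 × 0.5393² = 0.03994.
L/D = CL/CD = 0.5393 / 0.03994 = 13.5

L/D = 13.5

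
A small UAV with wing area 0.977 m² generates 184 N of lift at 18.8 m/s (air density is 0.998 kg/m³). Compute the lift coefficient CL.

CL = 1.07

From L = ½ρv²S·CL, rearranging gives CL = 2L/(ρv²S).
CL = 2 × 184 / (0.998 × 18.8² × 0.977) = 1.07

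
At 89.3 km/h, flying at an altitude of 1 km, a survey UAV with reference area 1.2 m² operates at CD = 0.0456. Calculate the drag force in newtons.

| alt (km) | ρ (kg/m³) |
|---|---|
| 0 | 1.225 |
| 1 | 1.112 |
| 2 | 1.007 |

At 1 km, from the table: ρ = 1.112 kg/m³.
Convert speed: v = 89.3 km/h ÷ 3.6 = 24.81 m/s.
Dynamic pressure q = ½ρv² = ½ × 1.112 × 24.81² = 342.1 Pa.
D = q·S·CD = 342.1 × 1.2 × 0.0456 = 18.7 N

D = 18.7 N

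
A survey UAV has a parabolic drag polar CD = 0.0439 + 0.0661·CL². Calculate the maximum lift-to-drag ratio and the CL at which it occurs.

(L/D)max = 9.28, at CL = 0.815

For CD = CD0 + K·CL², (L/D)max occurs at CL* = √(CD0/K) and equals 1/(2√(K·CD0)).
(L/D)max = 1/(2√(0.0661 × 0.0439)) = 1/(2 × 0.05387) = 9.28
CL* = √(0.0439/0.0661) = 0.815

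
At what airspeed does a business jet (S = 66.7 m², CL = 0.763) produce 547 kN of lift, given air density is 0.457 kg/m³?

v = 217 m/s

L = ½ρv²S·CL ⇒ v = √(2L/(ρ·S·CL))
v = √(2 × 5.47×10^5 / (0.457 × 66.7 × 0.763)) = √47040 = 217 m/s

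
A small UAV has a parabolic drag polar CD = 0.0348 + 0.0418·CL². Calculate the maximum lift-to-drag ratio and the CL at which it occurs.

(L/D)max = 13.1, at CL = 0.912

For CD = CD0 + K·CL², (L/D)max occurs at CL* = √(CD0/K) and equals 1/(2√(K·CD0)).
(L/D)max = 1/(2√(0.0418 × 0.0348)) = 1/(2 × 0.03814) = 13.1
CL* = √(0.0348/0.0418) = 0.912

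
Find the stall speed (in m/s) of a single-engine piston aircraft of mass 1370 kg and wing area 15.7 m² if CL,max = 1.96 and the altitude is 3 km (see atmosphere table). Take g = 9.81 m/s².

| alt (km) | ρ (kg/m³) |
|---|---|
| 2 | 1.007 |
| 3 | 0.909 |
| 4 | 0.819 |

V_stall = 31 m/s

At 3 km, from the table: ρ = 0.909 kg/m³.
At stall, lift equals weight: L = W = m·g = 1370 × 9.81 = 13440 N.
V_stall = √(2W/(ρ·S·CL,max)) = √(2 × 13440 / (0.909 × 15.7 × 1.96))
V_stall = √960.9 = 31 m/s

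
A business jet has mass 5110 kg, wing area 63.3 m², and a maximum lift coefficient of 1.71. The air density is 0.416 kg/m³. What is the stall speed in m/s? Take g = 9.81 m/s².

V_stall = 47.2 m/s

Stall occurs when L = W at CL,max. W = mg = 5110 × 9.81 = 50130 N.
From L = ½ρV²S·CL,max = W: V_stall = √(2W/(ρSCL,max)) = √(2·50130/(0.416·63.3·1.71))
V_stall = √2227 = 47.2 m/s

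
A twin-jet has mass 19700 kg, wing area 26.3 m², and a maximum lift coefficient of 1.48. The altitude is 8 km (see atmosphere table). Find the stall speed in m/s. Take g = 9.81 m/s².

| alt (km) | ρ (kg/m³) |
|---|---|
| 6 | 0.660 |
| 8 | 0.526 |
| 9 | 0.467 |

At 8 km, from the table: ρ = 0.526 kg/m³.
Stall occurs when L = W at CL,max. W = mg = 19700 × 9.81 = 1.933×10^5 N.
V_stall = √(2W/(ρ·S·CL,max)) = √(2 × 1.933×10^5 / (0.526 × 26.3 × 1.48))
V_stall = √18880 = 137 m/s

V_stall = 137 m/s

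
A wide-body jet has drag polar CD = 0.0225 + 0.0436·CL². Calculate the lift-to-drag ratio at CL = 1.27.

L/D = 13.7

CD = 0.0225 + 0.0436 × 1.27² = 0.09282
L/D = CL/CD = 1.27 / 0.09282 = 13.7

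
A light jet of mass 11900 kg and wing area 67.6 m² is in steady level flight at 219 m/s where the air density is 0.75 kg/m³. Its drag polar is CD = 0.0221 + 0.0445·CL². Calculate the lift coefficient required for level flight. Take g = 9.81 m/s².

Level flight ⇒ L = W = m·g = 11900 × 9.81 = 1.1674×10^5 N.
q = ½ρv² = ½ × 0.75 × 219² = 17990 Pa.
CL = 2W/(ρv²S) = 2×1.1674×10^5/(0.75×219²×67.6) = 0.09602.

CL = 0.096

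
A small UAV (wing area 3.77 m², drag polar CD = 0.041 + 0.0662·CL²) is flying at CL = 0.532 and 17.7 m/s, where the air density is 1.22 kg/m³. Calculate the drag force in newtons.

D = 43 N

CD = 0.041 + 0.0662 × 0.532² = 0.05974
D = ½ρv²S·CD = ½ × 1.22 × 17.7² × 3.77 × 0.05974 = 43 N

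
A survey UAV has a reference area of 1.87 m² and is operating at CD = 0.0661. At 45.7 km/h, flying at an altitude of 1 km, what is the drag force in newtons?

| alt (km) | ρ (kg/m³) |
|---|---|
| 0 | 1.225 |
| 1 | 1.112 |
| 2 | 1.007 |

At 1 km, from the table: ρ = 1.112 kg/m³.
Convert speed: v = 45.7 km/h ÷ 3.6 = 12.69 m/s.
Dynamic pressure q = ½ρv² = ½ × 1.112 × 12.69² = 89.6 Pa.
D = q·S·CD = 89.6 × 1.87 × 0.0661 = 11.1 N

D = 11.1 N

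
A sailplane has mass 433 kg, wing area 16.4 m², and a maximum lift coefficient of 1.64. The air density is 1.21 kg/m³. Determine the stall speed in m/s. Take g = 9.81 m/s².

At stall, lift equals weight: L = W = m·g = 433 × 9.81 = 4248 N.
V_stall = √(2W/(ρ·S·CL,max)) = √(2 × 4248 / (1.21 × 16.4 × 1.64))
V_stall = √261 = 16.2 m/s

V_stall = 16.2 m/s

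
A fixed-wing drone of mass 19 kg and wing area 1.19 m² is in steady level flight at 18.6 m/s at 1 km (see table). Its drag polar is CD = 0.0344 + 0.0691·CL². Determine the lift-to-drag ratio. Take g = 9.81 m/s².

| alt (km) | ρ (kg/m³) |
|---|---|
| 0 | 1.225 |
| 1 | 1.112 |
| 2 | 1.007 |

At 1 km, from the table: ρ = 1.112 kg/m³.
Weight W = mg = 19 × 9.81 = 186.39 N; in level flight L = W.
Dynamic pressure q = 0.5 × 1.112 × 18.6² = 192.4 Pa.
Required CL = L/(qS) = 186.39/(192.4·1.19) = 0.8143.
CD = 0.0344 + 0.0691 × 0.8143² = 0.08022.
L/D = CL/CD = 0.8143 / 0.08022 = 10.2

L/D = 10.2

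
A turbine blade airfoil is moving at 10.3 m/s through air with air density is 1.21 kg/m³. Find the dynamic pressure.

q = 64.2 Pa

q = ½ρv² = ½ × 1.21 × 10.3² = 64.2 Pa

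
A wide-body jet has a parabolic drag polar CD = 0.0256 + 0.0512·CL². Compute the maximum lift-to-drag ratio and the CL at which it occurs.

(L/D)max = 13.8, at CL = 0.707

For CD = CD0 + K·CL², (L/D)max occurs at CL* = √(CD0/K) and equals 1/(2√(K·CD0)).
(L/D)max = 1/(2√(0.0512 × 0.0256)) = 1/(2 × 0.0362) = 13.8
CL* = √(0.0256/0.0512) = 0.707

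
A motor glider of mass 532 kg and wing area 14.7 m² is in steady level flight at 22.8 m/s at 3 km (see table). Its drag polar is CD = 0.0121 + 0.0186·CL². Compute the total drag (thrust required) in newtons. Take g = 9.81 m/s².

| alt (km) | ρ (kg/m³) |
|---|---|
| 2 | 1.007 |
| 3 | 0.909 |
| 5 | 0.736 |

D = 188 N

At 3 km, from the table: ρ = 0.909 kg/m³.
In steady level flight, lift balances weight: W = mg = 532 × 9.81 = 5218.9 N.
q = ½ρv² = ½ × 0.909 × 22.8² = 236.3 Pa.
CL = W/(q·S) = 5218.9 / (236.3 × 14.7) = 1.503.
CD = 0.0121 + 0.0186 × 1.503² = 0.0541.
D = q·S·CD = 236.3 × 14.7 × 0.0541 = 187.9 N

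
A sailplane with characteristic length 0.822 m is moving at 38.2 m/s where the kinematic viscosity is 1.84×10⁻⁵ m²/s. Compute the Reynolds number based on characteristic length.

Re = 1.71×10^6

Re = v·c/ν = 38.2 × 0.822 / (1.84×10⁻⁵) = 1.71×10^6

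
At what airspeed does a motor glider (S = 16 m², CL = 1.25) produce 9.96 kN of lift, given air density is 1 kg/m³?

L = ½ρv²S·CL ⇒ v = √(2L/(ρ·S·CL))
v = √(2 × 9960 / (1 × 16 × 1.25)) = √996 = 31.6 m/s

v = 31.6 m/s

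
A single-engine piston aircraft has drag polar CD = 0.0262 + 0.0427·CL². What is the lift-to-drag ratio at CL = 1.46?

CD = 0.0262 + 0.0427 × 1.46² = 0.1172
L/D = CL/CD = 1.46 / 0.1172 = 12.5

L/D = 12.5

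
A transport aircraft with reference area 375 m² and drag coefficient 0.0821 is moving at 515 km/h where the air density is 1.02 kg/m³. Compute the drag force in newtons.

D = 3.21×10^5 N

Convert speed: v = 515 km/h ÷ 3.6 = 143.1 m/s.
D = ½ρv²S·CD = ½ × 1.02 × 143.1² × 375 × 0.0821 = 3.21×10^5 N ≈ 321 kN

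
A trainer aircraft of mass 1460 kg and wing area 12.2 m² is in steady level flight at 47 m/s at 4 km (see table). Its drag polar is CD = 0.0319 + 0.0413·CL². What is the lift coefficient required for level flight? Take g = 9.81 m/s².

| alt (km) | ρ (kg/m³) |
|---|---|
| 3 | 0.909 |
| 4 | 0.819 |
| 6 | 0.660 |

CL = 1.3

At 4 km, from the table: ρ = 0.819 kg/m³.
In steady level flight, lift balances weight: W = mg = 1460 × 9.81 = 14323 N.
Dynamic pressure q = 0.5 × 0.819 × 47² = 904.6 Pa.
CL = W/(q·S) = 14323 / (904.6 × 12.2) = 1.298.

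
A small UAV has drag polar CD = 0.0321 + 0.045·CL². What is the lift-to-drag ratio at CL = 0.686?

CD = 0.0321 + 0.045 × 0.686² = 0.05328
L/D = CL/CD = 0.686 / 0.05328 = 12.9

L/D = 12.9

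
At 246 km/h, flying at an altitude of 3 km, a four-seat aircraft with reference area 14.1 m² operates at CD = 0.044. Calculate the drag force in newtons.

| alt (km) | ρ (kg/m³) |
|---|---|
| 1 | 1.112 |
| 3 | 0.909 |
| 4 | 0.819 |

At 3 km, from the table: ρ = 0.909 kg/m³.
Convert speed: v = 246 km/h ÷ 3.6 = 68.33 m/s.
D = ½ρv²S·CD = ½ × 0.909 × 68.33² × 14.1 × 0.044 = 1320 N

D = 1320 N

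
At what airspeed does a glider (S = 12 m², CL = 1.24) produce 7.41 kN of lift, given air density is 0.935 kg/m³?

v = 32.6 m/s

L = ½ρv²S·CL ⇒ v = √(2L/(ρ·S·CL))
v = √(2 × 7410 / (0.935 × 12 × 1.24)) = √1065 = 32.6 m/s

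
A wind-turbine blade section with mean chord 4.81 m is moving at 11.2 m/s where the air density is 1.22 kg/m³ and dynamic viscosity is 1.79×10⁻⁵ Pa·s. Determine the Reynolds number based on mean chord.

Re = 3.67×10^6

Re = ρ·v·c/μ = 1.22 × 11.2 × 4.81 / (1.79×10⁻⁵) = 3.67×10^6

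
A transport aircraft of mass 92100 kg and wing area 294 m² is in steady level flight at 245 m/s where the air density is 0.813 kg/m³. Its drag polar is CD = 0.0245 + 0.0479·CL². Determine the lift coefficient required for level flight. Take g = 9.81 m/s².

CL = 0.126

Level flight ⇒ L = W = m·g = 92100 × 9.81 = 9.035×10^5 N.
q = ½ρv² = ½ × 0.813 × 245² = 24400 Pa.
CL = W/(q·S) = 9.035×10^5 / (24400 × 294) = 0.1259.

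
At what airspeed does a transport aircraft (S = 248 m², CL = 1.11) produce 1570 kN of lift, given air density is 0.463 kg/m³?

v = 157 m/s

L = ½ρv²S·CL ⇒ v = √(2L/(ρ·S·CL))
v = √(2 × 1.57×10^6 / (0.463 × 248 × 1.11)) = √24640 = 157 m/s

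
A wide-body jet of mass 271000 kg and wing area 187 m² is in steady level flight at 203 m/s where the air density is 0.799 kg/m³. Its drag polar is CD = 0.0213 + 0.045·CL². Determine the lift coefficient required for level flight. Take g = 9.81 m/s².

CL = 0.864

Level flight ⇒ L = W = m·g = 271000 × 9.81 = 2.6585×10^6 N.
q = ½ρv² = ½ × 0.799 × 203² = 16460 Pa.
CL = W/(q·S) = 2.6585×10^6 / (16460 × 187) = 0.8636.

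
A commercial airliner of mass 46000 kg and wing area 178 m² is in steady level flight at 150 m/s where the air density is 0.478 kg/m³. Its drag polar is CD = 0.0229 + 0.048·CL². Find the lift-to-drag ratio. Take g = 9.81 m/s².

Level flight ⇒ L = W = m·g = 46000 × 9.81 = 4.5126×10^5 N.
Dynamic pressure q = 0.5 × 0.478 × 150² = 5378 Pa.
Required CL = L/(qS) = 4.5126×10^5/(5378·178) = 0.4714.
CD = 0.0229 + 0.048 × 0.4714² = 0.03357.
L/D = CL/CD = 0.4714 / 0.03357 = 14

L/D = 14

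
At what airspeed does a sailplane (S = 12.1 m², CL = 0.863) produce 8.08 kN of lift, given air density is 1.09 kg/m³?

L = ½ρv²S·CL ⇒ v = √(2L/(ρ·S·CL))
v = √(2 × 8080 / (1.09 × 12.1 × 0.863)) = √1420 = 37.7 m/s

v = 37.7 m/s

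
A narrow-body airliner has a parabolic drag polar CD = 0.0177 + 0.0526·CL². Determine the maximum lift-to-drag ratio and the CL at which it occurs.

For CD = CD0 + K·CL², (L/D)max occurs at CL* = √(CD0/K) and equals 1/(2√(K·CD0)).
(L/D)max = 1/(2√(0.0526 × 0.0177)) = 1/(2 × 0.03051) = 16.4
CL* = √(0.0177/0.0526) = 0.58

(L/D)max = 16.4, at CL = 0.58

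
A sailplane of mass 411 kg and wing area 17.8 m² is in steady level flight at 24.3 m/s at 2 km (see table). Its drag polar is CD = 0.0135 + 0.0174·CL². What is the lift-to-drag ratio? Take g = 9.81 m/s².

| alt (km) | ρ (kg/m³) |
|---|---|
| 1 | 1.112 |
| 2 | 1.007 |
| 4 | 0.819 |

At 2 km, from the table: ρ = 1.007 kg/m³.
Weight W = mg = 411 × 9.81 = 4031.9 N; in level flight L = W.
q = ½ρv² = ½ × 1.007 × 24.3² = 297.3 Pa.
Required CL = L/(qS) = 4031.9/(297.3·17.8) = 0.7619.
CD = 0.0135 + 0.0174 × 0.7619² = 0.0236.
L/D = CL/CD = 0.7619 / 0.0236 = 32.3

L/D = 32.3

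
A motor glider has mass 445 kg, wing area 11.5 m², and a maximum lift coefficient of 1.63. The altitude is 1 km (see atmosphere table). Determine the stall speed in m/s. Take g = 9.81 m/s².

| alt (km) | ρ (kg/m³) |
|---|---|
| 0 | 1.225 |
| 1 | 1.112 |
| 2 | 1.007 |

At 1 km, from the table: ρ = 1.112 kg/m³.
At stall, lift equals weight: L = W = m·g = 445 × 9.81 = 4365 N.
From L = ½ρV²S·CL,max = W: V_stall = √(2W/(ρSCL,max)) = √(2·4365/(1.112·11.5·1.63))
V_stall = √418.9 = 20.5 m/s

V_stall = 20.5 m/s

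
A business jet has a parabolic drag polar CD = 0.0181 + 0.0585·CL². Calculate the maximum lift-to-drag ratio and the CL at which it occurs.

(L/D)max = 15.4, at CL = 0.556

For CD = CD0 + K·CL², (L/D)max occurs at CL* = √(CD0/K) and equals 1/(2√(K·CD0)).
(L/D)max = 1/(2√(0.0585 × 0.0181)) = 1/(2 × 0.03254) = 15.4
CL* = √(0.0181/0.0585) = 0.556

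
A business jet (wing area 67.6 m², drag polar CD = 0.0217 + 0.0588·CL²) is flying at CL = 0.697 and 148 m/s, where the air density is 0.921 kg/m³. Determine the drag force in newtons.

CD = 0.0217 + 0.0588 × 0.697² = 0.05027
D = ½ρv²S·CD = ½ × 0.921 × 148² × 67.6 × 0.05027 = 34300 N

D = 34300 N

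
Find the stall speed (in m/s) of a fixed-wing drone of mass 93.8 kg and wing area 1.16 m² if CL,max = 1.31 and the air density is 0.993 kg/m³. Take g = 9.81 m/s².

V_stall = 34.9 m/s

At stall, lift equals weight: L = W = m·g = 93.8 × 9.81 = 920.2 N.
From L = ½ρV²S·CL,max = W: V_stall = √(2W/(ρSCL,max)) = √(2·920.2/(0.993·1.16·1.31))
V_stall = √1220 = 34.9 m/s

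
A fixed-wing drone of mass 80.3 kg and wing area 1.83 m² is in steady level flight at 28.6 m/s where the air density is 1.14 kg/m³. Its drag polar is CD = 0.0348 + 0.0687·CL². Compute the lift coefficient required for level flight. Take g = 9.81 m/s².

Level flight ⇒ L = W = m·g = 80.3 × 9.81 = 787.74 N.
Dynamic pressure q = 0.5 × 1.14 × 28.6² = 466.2 Pa.
CL = 2W/(ρv²S) = 2×787.74/(1.14×28.6²×1.83) = 0.9233.

CL = 0.923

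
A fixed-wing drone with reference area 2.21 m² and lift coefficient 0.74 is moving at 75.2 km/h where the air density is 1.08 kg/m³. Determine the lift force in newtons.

L = 385 N

Convert speed: v = 75.2 km/h ÷ 3.6 = 20.89 m/s.
Dynamic pressure q = ½ρv² = ½ × 1.08 × 20.89² = 235.6 Pa.
L = q·S·CL = 235.6 × 2.21 × 0.74 = 385 N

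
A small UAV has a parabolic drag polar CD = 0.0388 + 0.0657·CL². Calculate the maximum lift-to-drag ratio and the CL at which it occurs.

(L/D)max = 9.9, at CL = 0.768

For CD = CD0 + K·CL², (L/D)max occurs at CL* = √(CD0/K) and equals 1/(2√(K·CD0)).
(L/D)max = 1/(2√(0.0657 × 0.0388)) = 1/(2 × 0.05049) = 9.9
CL* = √(0.0388/0.0657) = 0.768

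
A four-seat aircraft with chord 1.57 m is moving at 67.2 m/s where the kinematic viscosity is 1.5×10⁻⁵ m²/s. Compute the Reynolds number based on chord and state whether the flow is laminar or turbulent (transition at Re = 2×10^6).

Re = v·c/ν = 67.2 × 1.57 / (1.5×10⁻⁵) = 7.03×10^6
Since 7.03×10^6 > 2×10^6, the flow is turbulent.

Re = 7.03×10^6 (turbulent)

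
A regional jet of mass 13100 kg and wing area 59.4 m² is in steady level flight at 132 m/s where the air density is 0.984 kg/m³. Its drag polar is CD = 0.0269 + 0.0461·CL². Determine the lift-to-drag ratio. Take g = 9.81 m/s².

Weight W = mg = 13100 × 9.81 = 1.2851×10^5 N; in level flight L = W.
q = ½ρv² = ½ × 0.984 × 132² = 8573 Pa.
Required CL = L/(qS) = 1.2851×10^5/(8573·59.4) = 0.2524.
CD = 0.0269 + 0.0461 × 0.2524² = 0.02984.
L/D = CL/CD = 0.2524 / 0.02984 = 8.46

L/D = 8.46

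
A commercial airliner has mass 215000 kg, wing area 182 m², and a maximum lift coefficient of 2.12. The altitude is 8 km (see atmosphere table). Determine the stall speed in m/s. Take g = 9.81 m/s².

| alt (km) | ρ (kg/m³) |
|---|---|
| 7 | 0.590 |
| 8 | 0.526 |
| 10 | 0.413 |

At 8 km, from the table: ρ = 0.526 kg/m³.
Stall occurs when L = W at CL,max. W = mg = 215000 × 9.81 = 2.109×10^6 N.
From L = ½ρV²S·CL,max = W: V_stall = √(2W/(ρSCL,max)) = √(2·2.109×10^6/(0.526·182·2.12))
V_stall = √20780 = 144 m/s

V_stall = 144 m/s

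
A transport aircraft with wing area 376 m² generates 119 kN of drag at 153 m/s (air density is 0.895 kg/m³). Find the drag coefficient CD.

From D = ½ρv²S·CD, rearranging gives CD = 2D/(ρv²S).
CD = 2 × 1.19×10^5 / (0.895 × 153² × 376) = 0.0302

CD = 0.0302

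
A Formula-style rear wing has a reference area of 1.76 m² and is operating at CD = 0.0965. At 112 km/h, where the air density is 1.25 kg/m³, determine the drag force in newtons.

D = 103 N

Convert speed: v = 112 km/h ÷ 3.6 = 31.11 m/s.
Dynamic pressure q = ½ρv² = ½ × 1.25 × 31.11² = 604.9 Pa.
D = q·S·CD = 604.9 × 1.76 × 0.0965 = 103 N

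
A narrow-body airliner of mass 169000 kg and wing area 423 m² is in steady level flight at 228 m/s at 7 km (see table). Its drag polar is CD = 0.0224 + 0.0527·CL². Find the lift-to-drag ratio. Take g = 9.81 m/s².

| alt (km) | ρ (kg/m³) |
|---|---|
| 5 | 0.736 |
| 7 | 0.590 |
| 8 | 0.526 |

L/D = 9.89

At 7 km, from the table: ρ = 0.590 kg/m³.
Level flight ⇒ L = W = m·g = 169000 × 9.81 = 1.6579×10^6 N.
Dynamic pressure q = 0.5 × 0.59 × 228² = 15340 Pa.
CL = 2W/(ρv²S) = 2×1.6579×10^6/(0.59×228²×423) = 0.2556.
CD = 0.0224 + 0.0527 × 0.2556² = 0.02584.
L/D = CL/CD = 0.2556 / 0.02584 = 9.89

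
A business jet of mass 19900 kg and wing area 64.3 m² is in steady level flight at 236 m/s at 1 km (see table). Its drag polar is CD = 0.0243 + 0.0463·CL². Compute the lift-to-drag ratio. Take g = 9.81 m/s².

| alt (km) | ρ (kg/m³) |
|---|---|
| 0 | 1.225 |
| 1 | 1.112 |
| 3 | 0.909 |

L/D = 3.96

At 1 km, from the table: ρ = 1.112 kg/m³.
Weight W = mg = 19900 × 9.81 = 1.9522×10^5 N; in level flight L = W.
Dynamic pressure q = 0.5 × 1.112 × 236² = 30970 Pa.
Required CL = L/(qS) = 1.9522×10^5/(30970·64.3) = 0.09804.
CD = 0.0243 + 0.0463 × 0.09804² = 0.02475.
L/D = CL/CD = 0.09804 / 0.02475 = 3.96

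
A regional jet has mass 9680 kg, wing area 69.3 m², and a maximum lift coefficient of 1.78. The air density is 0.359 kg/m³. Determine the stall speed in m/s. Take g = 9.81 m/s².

V_stall = 65.5 m/s

Stall occurs when L = W at CL,max. W = mg = 9680 × 9.81 = 94960 N.
From L = ½ρV²S·CL,max = W: V_stall = √(2W/(ρSCL,max)) = √(2·94960/(0.359·69.3·1.78))
V_stall = √4289 = 65.5 m/s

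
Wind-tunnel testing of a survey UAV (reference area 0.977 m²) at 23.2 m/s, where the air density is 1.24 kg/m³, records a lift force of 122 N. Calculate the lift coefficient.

From L = ½ρv²S·CL, rearranging gives CL = 2L/(ρv²S).
CL = 2 × 122 / (1.24 × 23.2² × 0.977) = 0.374

CL = 0.374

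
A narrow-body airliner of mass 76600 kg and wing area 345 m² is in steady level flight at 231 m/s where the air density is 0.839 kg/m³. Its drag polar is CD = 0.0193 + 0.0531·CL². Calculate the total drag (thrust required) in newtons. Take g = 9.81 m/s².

Weight W = mg = 76600 × 9.81 = 7.5145×10^5 N; in level flight L = W.
Dynamic pressure q = 0.5 × 0.839 × 231² = 22380 Pa.
Required CL = L/(qS) = 7.5145×10^5/(22380·345) = 0.0973.
CD = 0.0193 + 0.0531 × 0.0973² = 0.0198.
D = q·S·CD = 22380 × 345 × 0.0198 = 1.529×10^5 N

D = 1.53×10^5 N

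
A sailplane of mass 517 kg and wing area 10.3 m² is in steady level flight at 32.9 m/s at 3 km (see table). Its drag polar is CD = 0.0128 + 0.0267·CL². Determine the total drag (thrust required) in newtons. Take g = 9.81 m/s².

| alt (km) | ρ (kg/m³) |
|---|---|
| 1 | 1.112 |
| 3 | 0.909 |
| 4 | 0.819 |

At 3 km, from the table: ρ = 0.909 kg/m³.
Weight W = mg = 517 × 9.81 = 5071.8 N; in level flight L = W.
q = ½ρv² = ½ × 0.909 × 32.9² = 492 Pa.
CL = W/(q·S) = 5071.8 / (492 × 10.3) = 1.001.
CD = 0.0128 + 0.0267 × 1.001² = 0.03955.
D = q·S·CD = 492 × 10.3 × 0.03955 = 200.4 N

D = 200 N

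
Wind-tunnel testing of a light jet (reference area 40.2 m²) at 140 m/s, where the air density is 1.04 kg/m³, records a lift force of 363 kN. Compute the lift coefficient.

From L = ½ρv²S·CL, rearranging gives CL = 2L/(ρv²S).
CL = 2 × 3.63×10^5 / (1.04 × 140² × 40.2) = 0.886

CL = 0.886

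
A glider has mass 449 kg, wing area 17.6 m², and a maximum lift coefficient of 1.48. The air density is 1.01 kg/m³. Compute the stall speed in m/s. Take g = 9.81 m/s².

At stall, lift equals weight: L = W = m·g = 449 × 9.81 = 4405 N.
V_stall = √(2W/(ρ·S·CL,max)) = √(2 × 4405 / (1.01 × 17.6 × 1.48))
V_stall = √334.8 = 18.3 m/s

V_stall = 18.3 m/s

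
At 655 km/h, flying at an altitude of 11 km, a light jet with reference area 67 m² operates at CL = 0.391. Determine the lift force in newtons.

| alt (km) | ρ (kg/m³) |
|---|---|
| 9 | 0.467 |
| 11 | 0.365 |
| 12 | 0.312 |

L = 1.58×10^5 N

At 11 km, from the table: ρ = 0.365 kg/m³.
Convert speed: v = 655 km/h ÷ 3.6 = 181.9 m/s.
Dynamic pressure q = ½ρv² = ½ × 0.365 × 181.9² = 6041 Pa.
L = q·S·CL = 6041 × 67 × 0.391 = 1.58×10^5 N ≈ 158 kN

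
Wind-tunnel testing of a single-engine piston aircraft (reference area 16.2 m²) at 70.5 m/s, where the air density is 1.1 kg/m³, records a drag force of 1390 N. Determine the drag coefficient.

From D = ½ρv²S·CD, rearranging gives CD = 2D/(ρv²S).
CD = 2 × 1390 / (1.1 × 70.5² × 16.2) = 0.0314

CD = 0.0314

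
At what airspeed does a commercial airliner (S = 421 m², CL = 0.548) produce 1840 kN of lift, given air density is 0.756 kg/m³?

v = 145 m/s

L = ½ρv²S·CL ⇒ v = √(2L/(ρ·S·CL))
v = √(2 × 1.84×10^6 / (0.756 × 421 × 0.548)) = √21100 = 145 m/s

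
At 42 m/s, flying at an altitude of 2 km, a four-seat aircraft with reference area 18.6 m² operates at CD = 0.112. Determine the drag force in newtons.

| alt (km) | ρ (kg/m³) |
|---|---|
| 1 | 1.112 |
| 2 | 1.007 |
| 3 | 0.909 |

At 2 km, from the table: ρ = 1.007 kg/m³.
D = ½ρv²S·CD = ½ × 1.007 × 42² × 18.6 × 0.112 = 1850 N

D = 1850 N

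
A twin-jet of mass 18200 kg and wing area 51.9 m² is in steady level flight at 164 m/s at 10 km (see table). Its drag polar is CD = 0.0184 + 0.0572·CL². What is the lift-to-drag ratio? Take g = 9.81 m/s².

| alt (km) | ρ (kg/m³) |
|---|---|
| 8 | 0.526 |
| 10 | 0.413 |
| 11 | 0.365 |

L/D = 15.4

At 10 km, from the table: ρ = 0.413 kg/m³.
Weight W = mg = 18200 × 9.81 = 1.7854×10^5 N; in level flight L = W.
Dynamic pressure q = 0.5 × 0.413 × 164² = 5554 Pa.
Required CL = L/(qS) = 1.7854×10^5/(5554·51.9) = 0.6194.
CD = 0.0184 + 0.0572 × 0.6194² = 0.04034.
L/D = CL/CD = 0.6194 / 0.04034 = 15.4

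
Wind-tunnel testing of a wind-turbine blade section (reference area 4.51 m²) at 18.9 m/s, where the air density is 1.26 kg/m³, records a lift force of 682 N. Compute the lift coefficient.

From L = ½ρv²S·CL, rearranging gives CL = 2L/(ρv²S).
CL = 2 × 682 / (1.26 × 18.9² × 4.51) = 0.672

CL = 0.672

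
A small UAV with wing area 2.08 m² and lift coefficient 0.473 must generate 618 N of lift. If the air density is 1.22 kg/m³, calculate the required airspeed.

v = 32.1 m/s

L = ½ρv²S·CL ⇒ v = √(2L/(ρ·S·CL))
v = √(2 × 618 / (1.22 × 2.08 × 0.473)) = √1030 = 32.1 m/s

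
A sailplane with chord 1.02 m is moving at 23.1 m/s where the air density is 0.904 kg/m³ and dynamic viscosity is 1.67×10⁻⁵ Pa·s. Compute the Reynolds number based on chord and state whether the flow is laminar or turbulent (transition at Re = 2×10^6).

Re = 1.28×10^6 (laminar)

Re = ρ·v·c/μ = 0.904 × 23.1 × 1.02 / (1.67×10⁻⁵) = 1.28×10^6
Since 1.28×10^6 < 2×10^6, the flow is laminar.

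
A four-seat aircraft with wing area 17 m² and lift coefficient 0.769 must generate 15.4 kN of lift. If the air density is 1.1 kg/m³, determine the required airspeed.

L = ½ρv²S·CL ⇒ v = √(2L/(ρ·S·CL))
v = √(2 × 15400 / (1.1 × 17 × 0.769)) = √2142 = 46.3 m/s

v = 46.3 m/s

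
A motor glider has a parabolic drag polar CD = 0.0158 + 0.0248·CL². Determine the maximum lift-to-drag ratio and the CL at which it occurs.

For CD = CD0 + K·CL², (L/D)max occurs at CL* = √(CD0/K) and equals 1/(2√(K·CD0)).
(L/D)max = 1/(2√(0.0248 × 0.0158)) = 1/(2 × 0.01979) = 25.3
CL* = √(0.0158/0.0248) = 0.798

(L/D)max = 25.3, at CL = 0.798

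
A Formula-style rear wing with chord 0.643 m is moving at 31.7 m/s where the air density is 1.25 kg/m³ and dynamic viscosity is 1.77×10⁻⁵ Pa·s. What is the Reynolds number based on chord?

Re = 1.44×10^6

Re = ρ·v·c/μ = 1.25 × 31.7 × 0.643 / (1.77×10⁻⁵) = 1.44×10^6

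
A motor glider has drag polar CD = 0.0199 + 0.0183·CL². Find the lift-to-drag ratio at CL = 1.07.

L/D = 26.2

CD = 0.0199 + 0.0183 × 1.07² = 0.04085
L/D = CL/CD = 1.07 / 0.04085 = 26.2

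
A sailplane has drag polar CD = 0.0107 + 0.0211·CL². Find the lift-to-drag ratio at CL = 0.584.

CD = 0.0107 + 0.0211 × 0.584² = 0.0179
L/D = CL/CD = 0.584 / 0.0179 = 32.6

L/D = 32.6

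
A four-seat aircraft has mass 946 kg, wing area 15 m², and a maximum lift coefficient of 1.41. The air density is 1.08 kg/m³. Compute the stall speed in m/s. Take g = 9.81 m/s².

At stall, lift equals weight: L = W = m·g = 946 × 9.81 = 9280 N.
V_stall = √(2W/(ρ·S·CL,max)) = √(2 × 9280 / (1.08 × 15 × 1.41))
V_stall = √812.6 = 28.5 m/s

V_stall = 28.5 m/s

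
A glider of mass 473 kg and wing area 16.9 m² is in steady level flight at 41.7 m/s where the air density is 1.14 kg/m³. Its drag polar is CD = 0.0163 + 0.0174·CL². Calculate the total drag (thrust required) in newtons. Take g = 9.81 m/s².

Level flight ⇒ L = W = m·g = 473 × 9.81 = 4640.1 N.
q = ½ρv² = ½ × 1.14 × 41.7² = 991.2 Pa.
CL = W/(q·S) = 4640.1 / (991.2 × 16.9) = 0.277.
CD = 0.0163 + 0.0174 × 0.277² = 0.01764.
D = q·S·CD = 991.2 × 16.9 × 0.01764 = 295.4 N

D = 295 N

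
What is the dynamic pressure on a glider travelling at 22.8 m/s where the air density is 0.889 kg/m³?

q = 231 Pa

q = ½ρv² = ½ × 0.889 × 22.8² = 231 Pa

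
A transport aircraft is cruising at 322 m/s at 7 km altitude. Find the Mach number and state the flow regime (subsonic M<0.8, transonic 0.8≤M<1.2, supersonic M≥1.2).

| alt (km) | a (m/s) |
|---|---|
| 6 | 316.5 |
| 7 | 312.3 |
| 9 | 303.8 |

At 7 km, from the table: a = 312.3 m/s.
M = v/a = 322 / 312.3 = 1.03
M = 1.03 → transonic.

M = 1.03 (transonic)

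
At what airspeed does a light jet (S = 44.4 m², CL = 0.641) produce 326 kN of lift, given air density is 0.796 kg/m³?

L = ½ρv²S·CL ⇒ v = √(2L/(ρ·S·CL))
v = √(2 × 3.26×10^5 / (0.796 × 44.4 × 0.641)) = √28780 = 170 m/s

v = 170 m/s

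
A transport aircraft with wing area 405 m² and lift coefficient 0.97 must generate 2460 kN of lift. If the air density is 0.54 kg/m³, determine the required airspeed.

v = 152 m/s

L = ½ρv²S·CL ⇒ v = √(2L/(ρ·S·CL))
v = √(2 × 2.46×10^6 / (0.54 × 405 × 0.97)) = √23190 = 152 m/s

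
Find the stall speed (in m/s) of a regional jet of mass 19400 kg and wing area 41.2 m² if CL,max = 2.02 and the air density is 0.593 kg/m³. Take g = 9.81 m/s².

At stall, lift equals weight: L = W = m·g = 19400 × 9.81 = 1.903×10^5 N.
From L = ½ρV²S·CL,max = W: V_stall = √(2W/(ρSCL,max)) = √(2·1.903×10^5/(0.593·41.2·2.02))
V_stall = √7713 = 87.8 m/s

V_stall = 87.8 m/s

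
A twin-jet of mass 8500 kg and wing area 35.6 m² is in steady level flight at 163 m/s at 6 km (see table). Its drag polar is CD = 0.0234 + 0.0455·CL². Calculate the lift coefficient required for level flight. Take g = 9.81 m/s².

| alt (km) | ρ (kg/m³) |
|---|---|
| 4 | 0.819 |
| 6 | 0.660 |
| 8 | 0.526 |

CL = 0.267

At 6 km, from the table: ρ = 0.660 kg/m³.
Level flight ⇒ L = W = m·g = 8500 × 9.81 = 83385 N.
Dynamic pressure q = 0.5 × 0.66 × 163² = 8768 Pa.
CL = W/(q·S) = 83385 / (8768 × 35.6) = 0.2671.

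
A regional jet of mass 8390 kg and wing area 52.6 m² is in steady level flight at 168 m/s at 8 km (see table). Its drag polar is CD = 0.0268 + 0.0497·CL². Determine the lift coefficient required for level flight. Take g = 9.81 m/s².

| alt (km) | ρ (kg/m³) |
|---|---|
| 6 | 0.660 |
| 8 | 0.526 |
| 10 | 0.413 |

At 8 km, from the table: ρ = 0.526 kg/m³.
In steady level flight, lift balances weight: W = mg = 8390 × 9.81 = 82306 N.
q = ½ρv² = ½ × 0.526 × 168² = 7423 Pa.
Required CL = L/(qS) = 82306/(7423·52.6) = 0.2108.

CL = 0.211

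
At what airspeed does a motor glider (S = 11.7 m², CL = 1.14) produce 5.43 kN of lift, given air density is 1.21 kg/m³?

L = ½ρv²S·CL ⇒ v = √(2L/(ρ·S·CL))
v = √(2 × 5430 / (1.21 × 11.7 × 1.14)) = √672.9 = 25.9 m/s

v = 25.9 m/s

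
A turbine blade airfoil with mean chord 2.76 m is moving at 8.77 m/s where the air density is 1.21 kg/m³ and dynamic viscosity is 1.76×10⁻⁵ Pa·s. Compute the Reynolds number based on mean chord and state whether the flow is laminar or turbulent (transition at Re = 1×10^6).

Re = ρ·v·c/μ = 1.21 × 8.77 × 2.76 / (1.76×10⁻⁵) = 1.66×10^6
Since 1.66×10^6 > 1×10^6, the flow is turbulent.

Re = 1.66×10^6 (turbulent)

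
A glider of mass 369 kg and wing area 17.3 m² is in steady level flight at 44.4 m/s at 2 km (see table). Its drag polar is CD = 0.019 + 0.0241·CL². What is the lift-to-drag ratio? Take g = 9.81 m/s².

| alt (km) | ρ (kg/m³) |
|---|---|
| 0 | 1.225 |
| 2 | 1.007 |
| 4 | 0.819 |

L/D = 10.5

At 2 km, from the table: ρ = 1.007 kg/m³.
Weight W = mg = 369 × 9.81 = 3619.9 N; in level flight L = W.
q = ½ρv² = ½ × 1.007 × 44.4² = 992.6 Pa.
CL = W/(q·S) = 3619.9 / (992.6 × 17.3) = 0.2108.
CD = 0.019 + 0.0241 × 0.2108² = 0.02007.
L/D = CL/CD = 0.2108 / 0.02007 = 10.5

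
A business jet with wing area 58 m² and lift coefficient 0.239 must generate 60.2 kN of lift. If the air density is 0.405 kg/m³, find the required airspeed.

L = ½ρv²S·CL ⇒ v = √(2L/(ρ·S·CL))
v = √(2 × 60200 / (0.405 × 58 × 0.239)) = √21450 = 146 m/s

v = 146 m/s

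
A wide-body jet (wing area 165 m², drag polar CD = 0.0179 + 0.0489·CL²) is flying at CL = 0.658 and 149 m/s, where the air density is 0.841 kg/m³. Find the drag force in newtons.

D = 60200 N

CD = 0.0179 + 0.0489 × 0.658² = 0.03907
D = ½ρv²S·CD = ½ × 0.841 × 149² × 165 × 0.03907 = 60200 N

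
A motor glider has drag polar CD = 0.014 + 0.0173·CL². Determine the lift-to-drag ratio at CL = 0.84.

CD = 0.014 + 0.0173 × 0.84² = 0.02621
L/D = CL/CD = 0.84 / 0.02621 = 32.1

L/D = 32.1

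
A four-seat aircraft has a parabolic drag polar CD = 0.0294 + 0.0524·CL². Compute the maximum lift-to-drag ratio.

For CD = CD0 + K·CL², (L/D)max occurs at CL* = √(CD0/K) and equals 1/(2√(K·CD0)).
(L/D)max = 1/(2√(0.0524 × 0.0294)) = 1/(2 × 0.03925) = 12.7

(L/D)max = 12.7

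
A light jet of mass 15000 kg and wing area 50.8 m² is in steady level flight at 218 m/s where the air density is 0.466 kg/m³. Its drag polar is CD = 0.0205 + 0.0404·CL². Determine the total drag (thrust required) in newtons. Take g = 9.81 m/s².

Weight W = mg = 15000 × 9.81 = 1.4715×10^5 N; in level flight L = W.
q = ½ρv² = ½ × 0.466 × 218² = 11070 Pa.
CL = 2W/(ρv²S) = 2×1.4715×10^5/(0.466×218²×50.8) = 0.2616.
CD = 0.0205 + 0.0404 × 0.2616² = 0.02326.
D = q·S·CD = 11070 × 50.8 × 0.02326 = 13090 N

D = 13100 N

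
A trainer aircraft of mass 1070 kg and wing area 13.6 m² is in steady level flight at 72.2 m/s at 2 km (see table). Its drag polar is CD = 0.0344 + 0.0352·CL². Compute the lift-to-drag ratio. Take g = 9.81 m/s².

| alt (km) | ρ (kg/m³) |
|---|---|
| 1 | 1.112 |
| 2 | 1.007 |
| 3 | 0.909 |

At 2 km, from the table: ρ = 1.007 kg/m³.
Weight W = mg = 1070 × 9.81 = 10497 N; in level flight L = W.
q = ½ρv² = ½ × 1.007 × 72.2² = 2625 Pa.
Required CL = L/(qS) = 10497/(2625·13.6) = 0.2941.
CD = 0.0344 + 0.0352 × 0.2941² = 0.03744.
L/D = CL/CD = 0.2941 / 0.03744 = 7.85

L/D = 7.85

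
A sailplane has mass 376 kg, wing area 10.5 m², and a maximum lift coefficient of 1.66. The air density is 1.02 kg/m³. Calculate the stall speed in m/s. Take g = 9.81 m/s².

Weight W = mg = 376 × 9.81 = 3689 N.
V_stall = √(2W/(ρ·S·CL,max)) = √(2 × 3689 / (1.02 × 10.5 × 1.66))
V_stall = √414.9 = 20.4 m/s

V_stall = 20.4 m/s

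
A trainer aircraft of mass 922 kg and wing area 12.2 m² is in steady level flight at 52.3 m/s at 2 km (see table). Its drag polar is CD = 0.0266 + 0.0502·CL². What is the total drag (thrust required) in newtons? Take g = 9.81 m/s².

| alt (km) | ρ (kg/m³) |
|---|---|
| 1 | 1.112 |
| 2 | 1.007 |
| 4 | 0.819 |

At 2 km, from the table: ρ = 1.007 kg/m³.
In steady level flight, lift balances weight: W = mg = 922 × 9.81 = 9044.8 N.
Dynamic pressure q = 0.5 × 1.007 × 52.3² = 1377 Pa.
CL = 2W/(ρv²S) = 2×9044.8/(1.007×52.3²×12.2) = 0.5383.
CD = 0.0266 + 0.0502 × 0.5383² = 0.04115.
D = q·S·CD = 1377 × 12.2 × 0.04115 = 691.4 N

D = 691 N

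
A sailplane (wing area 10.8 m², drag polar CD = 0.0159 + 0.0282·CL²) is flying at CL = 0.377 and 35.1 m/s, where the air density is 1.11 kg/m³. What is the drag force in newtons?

CD = 0.0159 + 0.0282 × 0.377² = 0.01991
D = ½ρv²S·CD = ½ × 1.11 × 35.1² × 10.8 × 0.01991 = 147 N

D = 147 N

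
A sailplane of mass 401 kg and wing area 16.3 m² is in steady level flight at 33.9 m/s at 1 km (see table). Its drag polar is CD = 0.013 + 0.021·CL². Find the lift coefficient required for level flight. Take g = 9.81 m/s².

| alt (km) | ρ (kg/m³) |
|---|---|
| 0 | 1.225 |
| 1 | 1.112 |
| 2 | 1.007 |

At 1 km, from the table: ρ = 1.112 kg/m³.
Level flight ⇒ L = W = m·g = 401 × 9.81 = 3933.8 N.
q = ½ρv² = ½ × 1.112 × 33.9² = 639 Pa.
CL = W/(q·S) = 3933.8 / (639 × 16.3) = 0.3777.

CL = 0.378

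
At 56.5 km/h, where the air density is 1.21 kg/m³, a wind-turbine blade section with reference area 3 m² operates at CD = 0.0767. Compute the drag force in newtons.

Convert speed: v = 56.5 km/h ÷ 3.6 = 15.69 m/s.
D = ½ρv²S·CD = ½ × 1.21 × 15.69² × 3 × 0.0767 = 34.3 N

D = 34.3 N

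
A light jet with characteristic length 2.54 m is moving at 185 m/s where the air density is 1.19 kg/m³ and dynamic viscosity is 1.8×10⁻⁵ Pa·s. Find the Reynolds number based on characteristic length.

Re = 3.11×10^7

Re = ρ·v·c/μ = 1.19 × 185 × 2.54 / (1.8×10⁻⁵) = 3.11×10^7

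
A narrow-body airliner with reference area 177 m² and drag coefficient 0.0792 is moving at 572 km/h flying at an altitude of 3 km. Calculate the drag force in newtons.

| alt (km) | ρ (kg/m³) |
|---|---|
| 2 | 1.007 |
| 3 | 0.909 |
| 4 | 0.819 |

D = 1.61×10^5 N

At 3 km, from the table: ρ = 0.909 kg/m³.
Convert speed: v = 572 km/h ÷ 3.6 = 158.9 m/s.
D = ½ρv²S·CD = ½ × 0.909 × 158.9² × 177 × 0.0792 = 1.61×10^5 N ≈ 161 kN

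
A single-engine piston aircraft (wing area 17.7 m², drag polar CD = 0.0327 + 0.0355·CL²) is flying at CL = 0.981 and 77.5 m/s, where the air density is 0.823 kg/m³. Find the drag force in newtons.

CD = 0.0327 + 0.0355 × 0.981² = 0.06686
D = ½ρv²S·CD = ½ × 0.823 × 77.5² × 17.7 × 0.06686 = 2930 N

D = 2930 N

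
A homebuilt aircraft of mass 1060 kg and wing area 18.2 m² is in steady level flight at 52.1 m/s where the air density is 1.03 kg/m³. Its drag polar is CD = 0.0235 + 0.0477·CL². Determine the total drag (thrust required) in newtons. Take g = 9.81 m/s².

Level flight ⇒ L = W = m·g = 1060 × 9.81 = 10399 N.
Dynamic pressure q = 0.5 × 1.03 × 52.1² = 1398 Pa.
CL = 2W/(ρv²S) = 2×10399/(1.03×52.1²×18.2) = 0.4087.
CD = 0.0235 + 0.0477 × 0.4087² = 0.03147.
D = q·S·CD = 1398 × 18.2 × 0.03147 = 800.6 N

D = 801 N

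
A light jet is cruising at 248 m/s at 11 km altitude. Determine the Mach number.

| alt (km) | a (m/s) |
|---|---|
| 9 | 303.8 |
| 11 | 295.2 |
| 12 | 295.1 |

At 11 km, from the table: a = 295.2 m/s.
M = v/a = 248 / 295.2 = 0.84

M = 0.84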